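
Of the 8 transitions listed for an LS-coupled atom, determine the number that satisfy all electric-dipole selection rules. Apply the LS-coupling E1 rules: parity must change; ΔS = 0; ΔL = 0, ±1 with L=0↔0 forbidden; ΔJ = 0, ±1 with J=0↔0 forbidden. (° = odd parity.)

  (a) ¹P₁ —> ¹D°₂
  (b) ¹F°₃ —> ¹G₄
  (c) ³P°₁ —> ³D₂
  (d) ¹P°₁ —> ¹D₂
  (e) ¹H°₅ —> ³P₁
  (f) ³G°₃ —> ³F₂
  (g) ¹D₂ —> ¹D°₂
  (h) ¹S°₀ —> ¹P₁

(a) allowed
(b) allowed
(c) allowed
(d) allowed
(e) forbidden (ΔS, ΔL, ΔJ fail)
(f) allowed
(g) allowed
(h) allowed
Total allowed: 7 of 8.

7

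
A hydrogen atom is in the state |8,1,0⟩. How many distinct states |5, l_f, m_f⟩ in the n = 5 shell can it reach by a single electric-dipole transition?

4

E1 requires Δl = ±1, so l_f ∈ {0, 2}; with 0 ≤ l_f ≤ n_f−1 = 4, the allowed l_f values are {0, 2}.
For l_f = 0: m_f ∈ {m_i−1, m_i, m_i+1} ∩ [−0, 0] = {0} → 1 state.
For l_f = 2: m_f ∈ {m_i−1, m_i, m_i+1} ∩ [−2, 2] = {-1, 0, 1} → 3 states.
Total: 4.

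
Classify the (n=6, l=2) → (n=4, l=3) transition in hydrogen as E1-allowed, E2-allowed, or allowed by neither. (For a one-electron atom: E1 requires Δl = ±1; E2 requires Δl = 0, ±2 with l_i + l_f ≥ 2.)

E1

Δl = 3 − 2 = +1; l_i + l_f = 5.
E1 (Δl = ±1): satisfied.
E2 (Δl = 0,±2, l_i+l_f ≥ 2): not satisfied.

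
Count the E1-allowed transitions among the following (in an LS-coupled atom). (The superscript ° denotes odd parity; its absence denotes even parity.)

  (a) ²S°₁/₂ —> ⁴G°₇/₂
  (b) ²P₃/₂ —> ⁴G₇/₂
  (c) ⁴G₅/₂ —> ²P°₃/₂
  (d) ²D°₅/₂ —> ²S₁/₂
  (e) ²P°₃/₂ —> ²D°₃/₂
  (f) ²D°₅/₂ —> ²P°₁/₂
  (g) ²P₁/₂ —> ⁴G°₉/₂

0

(a) forbidden (parity, ΔS, ΔL, ΔJ fail)
(b) forbidden (parity, ΔS, ΔL, ΔJ fail)
(c) forbidden (ΔS, ΔL fail)
(d) forbidden (ΔL, ΔJ fail)
(e) forbidden (parity fails)
(f) forbidden (parity, ΔJ fail)
(g) forbidden (ΔS, ΔL, ΔJ fail)
Total allowed: 0 of 7.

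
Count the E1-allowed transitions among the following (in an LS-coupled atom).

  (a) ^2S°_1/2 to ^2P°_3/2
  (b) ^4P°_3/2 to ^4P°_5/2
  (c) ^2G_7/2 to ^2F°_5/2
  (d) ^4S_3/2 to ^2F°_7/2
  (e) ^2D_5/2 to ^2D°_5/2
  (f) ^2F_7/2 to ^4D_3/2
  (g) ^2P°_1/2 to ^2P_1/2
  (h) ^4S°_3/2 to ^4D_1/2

(a) forbidden (parity fails)
(b) forbidden (parity fails)
(c) allowed
(d) forbidden (ΔS, ΔL, ΔJ fail)
(e) allowed
(f) forbidden (parity, ΔS, ΔJ fail)
(g) allowed
(h) forbidden (ΔL fails)
Total allowed: 3 of 8.

3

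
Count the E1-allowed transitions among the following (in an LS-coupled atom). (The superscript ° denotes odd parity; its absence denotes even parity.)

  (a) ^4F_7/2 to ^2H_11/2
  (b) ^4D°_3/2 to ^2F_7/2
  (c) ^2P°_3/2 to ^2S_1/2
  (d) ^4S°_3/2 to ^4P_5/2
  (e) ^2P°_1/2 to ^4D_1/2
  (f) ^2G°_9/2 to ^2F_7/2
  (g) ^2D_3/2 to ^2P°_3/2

4

(a) forbidden (parity, ΔS, ΔL, ΔJ fail)
(b) forbidden (ΔS, ΔJ fail)
(c) allowed
(d) allowed
(e) forbidden (ΔS fails)
(f) allowed
(g) allowed
Total allowed: 4 of 7.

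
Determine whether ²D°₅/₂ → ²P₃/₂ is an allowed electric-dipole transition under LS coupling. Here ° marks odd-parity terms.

allowed

Reading off the term symbols: S 1/2→1/2, L 2→1, J 5/2→3/2, parity odd→even.
Parity must change: odd → even — ✓.
ΔS = 0: S: 1/2 → 1/2 — ✓.
ΔL = 0, ±1 (not L=0↔0): L: 2 → 1, ΔL = -1 — ✓.
ΔJ = 0, ±1 (not J=0↔0): J: 5/2 → 3/2, ΔJ = -1 — ✓.
All four E1 rules are satisfied.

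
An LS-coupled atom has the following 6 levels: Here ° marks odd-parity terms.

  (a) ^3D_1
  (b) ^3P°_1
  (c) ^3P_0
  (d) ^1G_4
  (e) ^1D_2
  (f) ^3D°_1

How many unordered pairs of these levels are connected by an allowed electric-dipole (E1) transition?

4

(a)–(b): allowed.
(a)–(c): forbidden (parity).
(a)–(d): forbidden (parity, ΔS, ΔL, ΔJ).
(a)–(e): forbidden (parity, ΔS).
(a)–(f): allowed.
(b)–(c): allowed.
(b)–(d): forbidden (ΔS, ΔL, ΔJ).
(b)–(e): forbidden (ΔS).
(b)–(f): forbidden (parity).
(c)–(d): forbidden (parity, ΔS, ΔL, ΔJ).
(c)–(e): forbidden (parity, ΔS, ΔJ).
(c)–(f): allowed.
(d)–(e): forbidden (parity, ΔL, ΔJ).
(d)–(f): forbidden (ΔS, ΔL, ΔJ).
(e)–(f): forbidden (ΔS).
Allowed pairs: 4 of 15.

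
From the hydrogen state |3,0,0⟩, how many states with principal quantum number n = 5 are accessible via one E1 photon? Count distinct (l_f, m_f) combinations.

3

E1 requires Δl = ±1, so l_f ∈ {-1, 1}; with 0 ≤ l_f ≤ n_f−1 = 4, the allowed l_f values are {1}.
For l_f = 1: m_f ∈ {m_i−1, m_i, m_i+1} ∩ [−1, 1] = {-1, 0, 1} → 3 states.
Total: 3.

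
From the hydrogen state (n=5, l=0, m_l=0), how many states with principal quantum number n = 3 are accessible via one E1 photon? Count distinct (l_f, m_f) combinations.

E1 requires Δl = ±1, so l_f ∈ {-1, 1}; with 0 ≤ l_f ≤ n_f−1 = 2, the allowed l_f values are {1}.
For l_f = 1: m_f ∈ {m_i−1, m_i, m_i+1} ∩ [−1, 1] = {-1, 0, 1} → 3 states.
Total: 3.

3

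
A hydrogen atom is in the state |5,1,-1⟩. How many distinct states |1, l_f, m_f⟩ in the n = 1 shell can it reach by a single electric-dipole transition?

E1 requires Δl = ±1, so l_f ∈ {0, 2}; with 0 ≤ l_f ≤ n_f−1 = 0, the allowed l_f values are {0}.
For l_f = 0: m_f ∈ {m_i−1, m_i, m_i+1} ∩ [−0, 0] = {0} → 1 state.
Total: 1.

1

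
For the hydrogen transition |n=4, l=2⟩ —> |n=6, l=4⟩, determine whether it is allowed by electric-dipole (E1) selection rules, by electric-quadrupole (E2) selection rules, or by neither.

E2

Δl = 4 − 2 = +2; l_i + l_f = 6.
E1 (Δl = ±1): not satisfied.
E2 (Δl = 0,±2, l_i+l_f ≥ 2): satisfied.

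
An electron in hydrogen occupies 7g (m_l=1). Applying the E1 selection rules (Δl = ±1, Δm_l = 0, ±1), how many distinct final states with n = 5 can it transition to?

3

E1 requires Δl = ±1, so l_f ∈ {3, 5}; with 0 ≤ l_f ≤ n_f−1 = 4, the allowed l_f values are {3}.
For l_f = 3: m_f ∈ {m_i−1, m_i, m_i+1} ∩ [−3, 3] = {0, 1, 2} → 3 states.
Total: 3.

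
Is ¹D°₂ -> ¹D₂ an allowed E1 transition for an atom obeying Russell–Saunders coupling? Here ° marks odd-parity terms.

Reading off the term symbols: S 0→0, L 2→2, J 2→2, parity odd→even.
ΔS = 0: S: 0 → 0 — satisfied.
ΔJ = 0, ±1 (not J=0↔0): J: 2 → 2, ΔJ = +0 — satisfied.
ΔL = 0, ±1 (not L=0↔0): L: 2 → 2, ΔL = +0 — satisfied.
Parity must change: odd → even — satisfied.
All four E1 rules are satisfied.

allowed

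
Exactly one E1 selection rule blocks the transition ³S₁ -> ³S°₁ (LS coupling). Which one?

Reading off the term symbols: S 1→1, L 0→0, J 1→1, parity even→odd.
Parity must change: even → odd — satisfied.
ΔS = 0: S: 1 → 1 — satisfied.
ΔL = 0, ±1 (not L=0↔0): L: 0 → 0, ΔL = +0 — violated.
ΔJ = 0, ±1 (not J=0↔0): J: 1 → 1, ΔJ = +0 — satisfied.

the L=0 ↔ L=0 exclusion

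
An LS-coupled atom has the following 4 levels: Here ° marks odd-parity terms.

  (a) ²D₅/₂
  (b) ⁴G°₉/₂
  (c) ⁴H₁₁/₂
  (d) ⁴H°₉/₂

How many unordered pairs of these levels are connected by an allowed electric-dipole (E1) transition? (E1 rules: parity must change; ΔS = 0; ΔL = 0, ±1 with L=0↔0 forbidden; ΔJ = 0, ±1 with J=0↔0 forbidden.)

2

(a)–(b): forbidden (ΔS, ΔL, ΔJ).
(a)–(c): forbidden (parity, ΔS, ΔL, ΔJ).
(a)–(d): forbidden (ΔS, ΔL, ΔJ).
(b)–(c): allowed.
(b)–(d): forbidden (parity).
(c)–(d): allowed.
Allowed pairs: 2 of 6.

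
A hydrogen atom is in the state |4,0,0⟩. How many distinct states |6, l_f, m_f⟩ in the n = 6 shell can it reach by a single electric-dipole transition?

3

E1 requires Δl = ±1, so l_f ∈ {-1, 1}; with 0 ≤ l_f ≤ n_f−1 = 5, the allowed l_f values are {1}.
For l_f = 1: m_f ∈ {m_i−1, m_i, m_i+1} ∩ [−1, 1] = {-1, 0, 1} → 3 states.
Total: 3.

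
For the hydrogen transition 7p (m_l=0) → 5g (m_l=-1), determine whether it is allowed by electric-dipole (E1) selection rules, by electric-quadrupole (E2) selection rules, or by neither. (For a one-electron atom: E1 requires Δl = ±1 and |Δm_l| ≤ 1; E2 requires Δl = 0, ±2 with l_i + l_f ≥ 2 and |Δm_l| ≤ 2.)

Δl = 4 − 1 = +3; l_i + l_f = 5.
Δm_l = -1.
E1 (Δl = ±1, |Δm_l| ≤ 1): not satisfied.
E2 (Δl = 0,±2, l_i+l_f ≥ 2, |Δm_l| ≤ 2): not satisfied.

neither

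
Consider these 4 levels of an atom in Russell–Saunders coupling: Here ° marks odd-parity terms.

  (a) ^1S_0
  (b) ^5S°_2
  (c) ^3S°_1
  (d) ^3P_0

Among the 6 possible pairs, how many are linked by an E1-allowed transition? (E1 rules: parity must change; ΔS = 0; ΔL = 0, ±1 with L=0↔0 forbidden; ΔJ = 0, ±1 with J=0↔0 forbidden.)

1

(a)–(b): forbidden (ΔS, ΔL, ΔJ).
(a)–(c): forbidden (ΔS, ΔL).
(a)–(d): forbidden (parity, ΔS, ΔJ).
(b)–(c): forbidden (parity, ΔS, ΔL).
(b)–(d): forbidden (ΔS, ΔJ).
(c)–(d): allowed.
Allowed pairs: 1 of 6.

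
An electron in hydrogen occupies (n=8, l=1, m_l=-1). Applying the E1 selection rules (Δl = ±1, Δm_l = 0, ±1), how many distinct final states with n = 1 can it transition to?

E1 requires Δl = ±1, so l_f ∈ {0, 2}; with 0 ≤ l_f ≤ n_f−1 = 0, the allowed l_f values are {0}.
For l_f = 0: m_f ∈ {m_i−1, m_i, m_i+1} ∩ [−0, 0] = {0} → 1 state.
Total: 1.

1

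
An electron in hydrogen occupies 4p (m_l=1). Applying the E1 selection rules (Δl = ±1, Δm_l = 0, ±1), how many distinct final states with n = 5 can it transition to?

4

E1 requires Δl = ±1, so l_f ∈ {0, 2}; with 0 ≤ l_f ≤ n_f−1 = 4, the allowed l_f values are {0, 2}.
For l_f = 0: m_f ∈ {m_i−1, m_i, m_i+1} ∩ [−0, 0] = {0} → 1 state.
For l_f = 2: m_f ∈ {m_i−1, m_i, m_i+1} ∩ [−2, 2] = {0, 1, 2} → 3 states.
Total: 4.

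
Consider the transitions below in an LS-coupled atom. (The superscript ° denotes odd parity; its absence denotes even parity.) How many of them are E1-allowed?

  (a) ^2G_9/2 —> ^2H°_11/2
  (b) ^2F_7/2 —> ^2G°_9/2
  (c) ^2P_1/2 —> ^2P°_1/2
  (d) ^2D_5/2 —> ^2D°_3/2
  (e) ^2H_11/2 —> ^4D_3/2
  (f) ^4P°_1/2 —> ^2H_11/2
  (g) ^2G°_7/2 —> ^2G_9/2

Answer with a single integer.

5

(a) allowed
(b) allowed
(c) allowed
(d) allowed
(e) forbidden (parity, ΔS, ΔL, ΔJ fail)
(f) forbidden (ΔS, ΔL, ΔJ fail)
(g) allowed
Total allowed: 5 of 7.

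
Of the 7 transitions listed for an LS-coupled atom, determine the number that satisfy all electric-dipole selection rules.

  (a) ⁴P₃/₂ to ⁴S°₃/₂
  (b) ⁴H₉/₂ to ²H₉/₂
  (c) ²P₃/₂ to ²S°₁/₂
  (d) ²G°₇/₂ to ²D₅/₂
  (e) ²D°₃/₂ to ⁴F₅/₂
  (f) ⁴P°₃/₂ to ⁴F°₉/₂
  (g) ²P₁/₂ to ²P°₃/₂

(a) allowed
(b) forbidden (parity, ΔS fail)
(c) allowed
(d) forbidden (ΔL fails)
(e) forbidden (ΔS fails)
(f) forbidden (parity, ΔL, ΔJ fail)
(g) allowed
Total allowed: 3 of 7.

3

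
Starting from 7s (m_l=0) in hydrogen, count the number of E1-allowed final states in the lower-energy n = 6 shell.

E1 requires Δl = ±1, so l_f ∈ {-1, 1}; with 0 ≤ l_f ≤ n_f−1 = 5, the allowed l_f values are {1}.
For l_f = 1: m_f ∈ {m_i−1, m_i, m_i+1} ∩ [−1, 1] = {-1, 0, 1} → 3 states.
Total: 3.

3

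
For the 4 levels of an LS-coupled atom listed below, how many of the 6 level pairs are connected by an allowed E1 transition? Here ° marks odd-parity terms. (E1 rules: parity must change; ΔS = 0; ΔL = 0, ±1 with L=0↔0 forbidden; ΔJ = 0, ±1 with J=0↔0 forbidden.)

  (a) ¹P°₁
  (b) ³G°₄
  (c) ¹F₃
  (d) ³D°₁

(a)–(b): forbidden (parity, ΔS, ΔL, ΔJ).
(a)–(c): forbidden (ΔL, ΔJ).
(a)–(d): forbidden (parity, ΔS).
(b)–(c): forbidden (ΔS).
(b)–(d): forbidden (parity, ΔL, ΔJ).
(c)–(d): forbidden (ΔS, ΔJ).
Allowed pairs: 0 of 6.

0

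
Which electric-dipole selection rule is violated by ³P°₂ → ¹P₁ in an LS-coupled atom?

the ΔS = 0 rule

Parity must change: odd → even — ✓.
ΔS = 0: S: 1 → 0 — ✗.
ΔL = 0, ±1 (not L=0↔0): L: 1 → 1, ΔL = +0 — ✓.
ΔJ = 0, ±1 (not J=0↔0): J: 2 → 1, ΔJ = -1 — ✓.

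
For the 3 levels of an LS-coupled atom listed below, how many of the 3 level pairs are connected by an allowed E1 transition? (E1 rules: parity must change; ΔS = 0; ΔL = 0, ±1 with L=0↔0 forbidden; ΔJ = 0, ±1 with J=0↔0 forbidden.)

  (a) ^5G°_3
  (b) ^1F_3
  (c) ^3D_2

0

(a)–(b): forbidden (ΔS).
(a)–(c): forbidden (ΔS, ΔL).
(b)–(c): forbidden (parity, ΔS).
Allowed pairs: 0 of 3.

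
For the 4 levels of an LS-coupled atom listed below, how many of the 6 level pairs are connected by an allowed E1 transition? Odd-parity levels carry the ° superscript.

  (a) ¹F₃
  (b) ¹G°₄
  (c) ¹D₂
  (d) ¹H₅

(a)–(b): allowed.
(a)–(c): forbidden (parity).
(a)–(d): forbidden (parity, ΔL, ΔJ).
(b)–(c): forbidden (ΔL, ΔJ).
(b)–(d): allowed.
(c)–(d): forbidden (parity, ΔL, ΔJ).
Allowed pairs: 2 of 6.

2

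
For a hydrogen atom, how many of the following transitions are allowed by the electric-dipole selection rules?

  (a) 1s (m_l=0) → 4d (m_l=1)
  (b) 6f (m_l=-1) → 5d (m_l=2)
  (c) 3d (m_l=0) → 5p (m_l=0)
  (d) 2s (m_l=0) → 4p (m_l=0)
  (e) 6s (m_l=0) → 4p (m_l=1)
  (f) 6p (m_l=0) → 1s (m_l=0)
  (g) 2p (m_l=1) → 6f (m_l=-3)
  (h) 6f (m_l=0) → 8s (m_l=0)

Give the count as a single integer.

4

(a) forbidden — Δl = +2 (E1 requires Δl = ±1)
(b) forbidden — Δm_l = +3 (E1 requires Δm_l = 0, ±1)
(c) allowed
(d) allowed
(e) allowed
(f) allowed
(g) forbidden — Δl = +2 (E1 requires Δl = ±1); Δm_l = -4 (E1 requires Δm_l = 0, ±1)
(h) forbidden — Δl = -3 (E1 requires Δl = ±1)
Total allowed: 4 of 8.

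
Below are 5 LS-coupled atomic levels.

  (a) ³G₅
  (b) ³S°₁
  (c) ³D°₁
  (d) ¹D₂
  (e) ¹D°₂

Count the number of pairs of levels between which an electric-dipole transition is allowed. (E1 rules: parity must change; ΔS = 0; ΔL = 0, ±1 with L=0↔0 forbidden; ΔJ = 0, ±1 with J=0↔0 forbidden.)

1

(a)–(b): forbidden (ΔL, ΔJ).
(a)–(c): forbidden (ΔL, ΔJ).
(a)–(d): forbidden (parity, ΔS, ΔL, ΔJ).
(a)–(e): forbidden (ΔS, ΔL, ΔJ).
(b)–(c): forbidden (parity, ΔL).
(b)–(d): forbidden (ΔS, ΔL).
(b)–(e): forbidden (parity, ΔS, ΔL).
(c)–(d): forbidden (ΔS).
(c)–(e): forbidden (parity, ΔS).
(d)–(e): allowed.
Allowed pairs: 1 of 10.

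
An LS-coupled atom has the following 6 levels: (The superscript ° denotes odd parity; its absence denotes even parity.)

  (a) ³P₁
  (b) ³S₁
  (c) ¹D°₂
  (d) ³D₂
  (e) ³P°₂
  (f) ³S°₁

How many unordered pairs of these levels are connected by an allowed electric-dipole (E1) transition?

4

(a)–(b): forbidden (parity).
(a)–(c): forbidden (ΔS).
(a)–(d): forbidden (parity).
(a)–(e): allowed.
(a)–(f): allowed.
(b)–(c): forbidden (ΔS, ΔL).
(b)–(d): forbidden (parity, ΔL).
(b)–(e): allowed.
(b)–(f): forbidden (ΔL).
(c)–(d): forbidden (ΔS).
(c)–(e): forbidden (parity, ΔS).
(c)–(f): forbidden (parity, ΔS, ΔL).
(d)–(e): allowed.
(d)–(f): forbidden (ΔL).
(e)–(f): forbidden (parity).
Allowed pairs: 4 of 15.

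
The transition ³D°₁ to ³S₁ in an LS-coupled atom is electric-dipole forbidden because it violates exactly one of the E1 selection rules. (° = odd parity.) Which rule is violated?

Reading off the term symbols: S 1→1, L 2→0, J 1→1, parity odd→even.
Parity must change: odd → even — ok.
ΔS = 0: S: 1 → 1 — ok.
ΔL = 0, ±1 (not L=0↔0): L: 2 → 0, ΔL = -2 — fails.
ΔJ = 0, ±1 (not J=0↔0): J: 1 → 1, ΔJ = +0 — ok.

the ΔL = 0, ±1 rule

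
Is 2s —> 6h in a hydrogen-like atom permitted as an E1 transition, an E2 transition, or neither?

neither

Δl = 5 − 0 = +5; l_i + l_f = 5.
E1 (Δl = ±1): not satisfied.
E2 (Δl = 0,±2, l_i+l_f ≥ 2): not satisfied.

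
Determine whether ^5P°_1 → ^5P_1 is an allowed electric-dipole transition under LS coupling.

allowed

Reading off the term symbols: S 2→2, L 1→1, J 1→1, parity odd→even.
ΔS = 0: S: 2 → 2 — satisfied.
ΔJ = 0, ±1 (not J=0↔0): J: 1 → 1, ΔJ = +0 — satisfied.
Parity must change: odd → even — satisfied.
ΔL = 0, ±1 (not L=0↔0): L: 1 → 1, ΔL = +0 — satisfied.
All four E1 rules are satisfied.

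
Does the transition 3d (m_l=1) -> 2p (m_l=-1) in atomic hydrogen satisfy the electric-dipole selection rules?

forbidden

l: 2 → 1 (Δl = -1). Δl = ±1 passes.
m_l: 1 → -1 (Δm_l = -2). |Δm_l| ≤ 1 fails.
The transition is electric-dipole forbidden.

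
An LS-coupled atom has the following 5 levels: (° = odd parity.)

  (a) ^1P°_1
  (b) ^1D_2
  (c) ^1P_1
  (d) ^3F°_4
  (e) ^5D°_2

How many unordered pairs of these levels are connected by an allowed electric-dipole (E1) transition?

2

(a)–(b): allowed.
(a)–(c): allowed.
(a)–(d): forbidden (parity, ΔS, ΔL, ΔJ).
(a)–(e): forbidden (parity, ΔS).
(b)–(c): forbidden (parity).
(b)–(d): forbidden (ΔS, ΔJ).
(b)–(e): forbidden (ΔS).
(c)–(d): forbidden (ΔS, ΔL, ΔJ).
(c)–(e): forbidden (ΔS).
(d)–(e): forbidden (parity, ΔS, ΔJ).
Allowed pairs: 2 of 10.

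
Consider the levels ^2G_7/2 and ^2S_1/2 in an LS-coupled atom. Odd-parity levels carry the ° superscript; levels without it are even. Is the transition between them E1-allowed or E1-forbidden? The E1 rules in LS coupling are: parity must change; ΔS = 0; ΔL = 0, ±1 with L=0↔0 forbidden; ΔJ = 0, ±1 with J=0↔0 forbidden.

forbidden

ΔJ = 0, ±1 (not J=0↔0): J: 7/2 → 1/2, ΔJ = -3 — fails.
ΔS = 0: S: 1/2 → 1/2 — ok.
Parity must change: even → even — fails.
ΔL = 0, ±1 (not L=0↔0): L: 4 → 0, ΔL = -4 — fails.
Rule(s) violated: parity, ΔL, ΔJ.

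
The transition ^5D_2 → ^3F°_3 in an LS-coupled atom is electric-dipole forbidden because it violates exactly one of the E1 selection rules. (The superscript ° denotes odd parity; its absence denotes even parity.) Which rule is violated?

Reading off the term symbols: S 2→1, L 2→3, J 2→3, parity even→odd.
Parity must change: even → odd — ✓.
ΔS = 0: S: 2 → 1 — ✗.
ΔL = 0, ±1 (not L=0↔0): L: 2 → 3, ΔL = +1 — ✓.
ΔJ = 0, ±1 (not J=0↔0): J: 2 → 3, ΔJ = +1 — ✓.

the ΔS = 0 rule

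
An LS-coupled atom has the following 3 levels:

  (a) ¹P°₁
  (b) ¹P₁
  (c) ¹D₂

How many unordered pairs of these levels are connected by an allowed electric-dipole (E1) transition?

2

(a)–(b): allowed.
(a)–(c): allowed.
(b)–(c): forbidden (parity).
Allowed pairs: 2 of 3.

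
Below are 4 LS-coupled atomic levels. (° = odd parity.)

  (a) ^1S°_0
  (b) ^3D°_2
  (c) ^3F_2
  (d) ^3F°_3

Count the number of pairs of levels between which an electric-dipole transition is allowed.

2

(a)–(b): forbidden (parity, ΔS, ΔL, ΔJ).
(a)–(c): forbidden (ΔS, ΔL, ΔJ).
(a)–(d): forbidden (parity, ΔS, ΔL, ΔJ).
(b)–(c): allowed.
(b)–(d): forbidden (parity).
(c)–(d): allowed.
Allowed pairs: 2 of 6.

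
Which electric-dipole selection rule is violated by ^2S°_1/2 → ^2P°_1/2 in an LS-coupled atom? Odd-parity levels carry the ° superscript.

parity

Reading off the term symbols: S 1/2→1/2, L 0→1, J 1/2→1/2, parity odd→odd.
Parity must change: odd → odd — fails.
ΔS = 0: S: 1/2 → 1/2 — passes.
ΔL = 0, ±1 (not L=0↔0): L: 0 → 1, ΔL = +1 — passes.
ΔJ = 0, ±1 (not J=0↔0): J: 1/2 → 1/2, ΔJ = +0 — passes.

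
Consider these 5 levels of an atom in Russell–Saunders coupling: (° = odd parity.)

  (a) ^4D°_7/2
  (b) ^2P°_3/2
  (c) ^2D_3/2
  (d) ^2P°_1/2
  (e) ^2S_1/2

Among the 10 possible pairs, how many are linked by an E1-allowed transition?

4

(a)–(b): forbidden (parity, ΔS, ΔJ).
(a)–(c): forbidden (ΔS, ΔJ).
(a)–(d): forbidden (parity, ΔS, ΔJ).
(a)–(e): forbidden (ΔS, ΔL, ΔJ).
(b)–(c): allowed.
(b)–(d): forbidden (parity).
(b)–(e): allowed.
(c)–(d): allowed.
(c)–(e): forbidden (parity, ΔL).
(d)–(e): allowed.
Allowed pairs: 4 of 10.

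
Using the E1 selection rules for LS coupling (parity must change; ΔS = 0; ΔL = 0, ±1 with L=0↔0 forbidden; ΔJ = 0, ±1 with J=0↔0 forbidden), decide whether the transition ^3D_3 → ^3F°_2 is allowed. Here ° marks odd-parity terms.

allowed

Reading off the term symbols: S 1→1, L 2→3, J 3→2, parity even→odd.
Parity must change: even → odd — passes.
ΔS = 0: S: 1 → 1 — passes.
ΔL = 0, ±1 (not L=0↔0): L: 2 → 3, ΔL = +1 — passes.
ΔJ = 0, ±1 (not J=0↔0): J: 3 → 2, ΔJ = -1 — passes.
All four E1 rules are satisfied.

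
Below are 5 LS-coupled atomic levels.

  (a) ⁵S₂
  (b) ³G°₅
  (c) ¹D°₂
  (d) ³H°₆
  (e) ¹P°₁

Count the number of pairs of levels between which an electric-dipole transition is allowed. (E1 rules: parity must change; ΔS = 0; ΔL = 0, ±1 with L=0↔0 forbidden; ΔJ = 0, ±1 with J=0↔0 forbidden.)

0

(a)–(b): forbidden (ΔS, ΔL, ΔJ).
(a)–(c): forbidden (ΔS, ΔL).
(a)–(d): forbidden (ΔS, ΔL, ΔJ).
(a)–(e): forbidden (ΔS).
(b)–(c): forbidden (parity, ΔS, ΔL, ΔJ).
(b)–(d): forbidden (parity).
(b)–(e): forbidden (parity, ΔS, ΔL, ΔJ).
(c)–(d): forbidden (parity, ΔS, ΔL, ΔJ).
(c)–(e): forbidden (parity).
(d)–(e): forbidden (parity, ΔS, ΔL, ΔJ).
Allowed pairs: 0 of 10.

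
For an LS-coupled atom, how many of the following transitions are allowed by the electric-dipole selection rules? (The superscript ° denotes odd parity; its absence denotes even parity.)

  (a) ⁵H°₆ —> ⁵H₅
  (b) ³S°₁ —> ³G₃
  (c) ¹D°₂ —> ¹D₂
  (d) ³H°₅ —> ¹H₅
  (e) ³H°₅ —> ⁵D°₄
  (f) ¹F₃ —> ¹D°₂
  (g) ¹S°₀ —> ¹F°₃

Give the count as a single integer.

(a) allowed
(b) forbidden (ΔL, ΔJ fail)
(c) allowed
(d) forbidden (ΔS fails)
(e) forbidden (parity, ΔS, ΔL fail)
(f) allowed
(g) forbidden (parity, ΔL, ΔJ fail)
Total allowed: 3 of 7.

3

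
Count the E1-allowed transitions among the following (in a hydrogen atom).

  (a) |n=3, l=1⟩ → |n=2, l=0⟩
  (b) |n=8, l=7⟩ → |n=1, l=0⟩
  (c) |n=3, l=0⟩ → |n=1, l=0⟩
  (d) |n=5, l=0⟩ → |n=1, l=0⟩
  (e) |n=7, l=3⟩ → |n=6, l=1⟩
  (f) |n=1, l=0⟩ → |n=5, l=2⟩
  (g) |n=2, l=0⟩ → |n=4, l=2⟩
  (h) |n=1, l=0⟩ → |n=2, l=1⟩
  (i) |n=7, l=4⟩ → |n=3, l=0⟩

(a) allowed
(b) forbidden — Δl = -7 (E1 requires Δl = ±1)
(c) forbidden — Δl = +0 (E1 requires Δl = ±1)
(d) forbidden — Δl = +0 (E1 requires Δl = ±1)
(e) forbidden — Δl = -2 (E1 requires Δl = ±1)
(f) forbidden — Δl = +2 (E1 requires Δl = ±1)
(g) forbidden — Δl = +2 (E1 requires Δl = ±1)
(h) allowed
(i) forbidden — Δl = -4 (E1 requires Δl = ±1)
Total allowed: 2 of 9.

2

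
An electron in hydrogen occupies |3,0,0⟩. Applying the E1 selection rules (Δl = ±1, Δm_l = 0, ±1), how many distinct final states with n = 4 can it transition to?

E1 requires Δl = ±1, so l_f ∈ {-1, 1}; with 0 ≤ l_f ≤ n_f−1 = 3, the allowed l_f values are {1}.
For l_f = 1: m_f ∈ {m_i−1, m_i, m_i+1} ∩ [−1, 1] = {-1, 0, 1} → 3 states.
Total: 3.

3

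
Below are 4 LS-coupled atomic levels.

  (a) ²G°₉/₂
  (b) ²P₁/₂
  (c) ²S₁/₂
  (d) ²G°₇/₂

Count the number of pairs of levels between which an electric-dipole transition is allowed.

(a)–(b): forbidden (ΔL, ΔJ).
(a)–(c): forbidden (ΔL, ΔJ).
(a)–(d): forbidden (parity).
(b)–(c): forbidden (parity).
(b)–(d): forbidden (ΔL, ΔJ).
(c)–(d): forbidden (ΔL, ΔJ).
Allowed pairs: 0 of 6.

0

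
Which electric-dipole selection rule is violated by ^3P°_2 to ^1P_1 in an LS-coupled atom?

the ΔS = 0 rule

Parity must change: odd → even — passes.
ΔS = 0: S: 1 → 0 — fails.
ΔL = 0, ±1 (not L=0↔0): L: 1 → 1, ΔL = +0 — passes.
ΔJ = 0, ±1 (not J=0↔0): J: 2 → 1, ΔJ = -1 — passes.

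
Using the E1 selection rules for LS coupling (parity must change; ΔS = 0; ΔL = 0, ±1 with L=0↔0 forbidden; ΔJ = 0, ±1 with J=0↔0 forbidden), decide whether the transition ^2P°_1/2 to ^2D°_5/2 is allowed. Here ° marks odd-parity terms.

forbidden

Parity must change: odd → odd — fails.
ΔS = 0: S: 1/2 → 1/2 — ok.
ΔL = 0, ±1 (not L=0↔0): L: 1 → 2, ΔL = +1 — ok.
ΔJ = 0, ±1 (not J=0↔0): J: 1/2 → 5/2, ΔJ = +2 — fails.
Rule(s) violated: parity, ΔJ.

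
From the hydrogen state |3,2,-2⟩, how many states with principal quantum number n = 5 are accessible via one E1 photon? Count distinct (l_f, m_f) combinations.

4

E1 requires Δl = ±1, so l_f ∈ {1, 3}; with 0 ≤ l_f ≤ n_f−1 = 4, the allowed l_f values are {1, 3}.
For l_f = 1: m_f ∈ {m_i−1, m_i, m_i+1} ∩ [−1, 1] = {-1} → 1 state.
For l_f = 3: m_f ∈ {m_i−1, m_i, m_i+1} ∩ [−3, 3] = {-3, -2, -1} → 3 states.
Total: 4.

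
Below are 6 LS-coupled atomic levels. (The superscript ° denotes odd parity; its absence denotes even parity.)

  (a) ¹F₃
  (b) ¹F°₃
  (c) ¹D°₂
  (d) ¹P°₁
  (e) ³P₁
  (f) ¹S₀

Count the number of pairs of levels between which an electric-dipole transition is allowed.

3

(a)–(b): allowed.
(a)–(c): allowed.
(a)–(d): forbidden (ΔL, ΔJ).
(a)–(e): forbidden (parity, ΔS, ΔL, ΔJ).
(a)–(f): forbidden (parity, ΔL, ΔJ).
(b)–(c): forbidden (parity).
(b)–(d): forbidden (parity, ΔL, ΔJ).
(b)–(e): forbidden (ΔS, ΔL, ΔJ).
(b)–(f): forbidden (ΔL, ΔJ).
(c)–(d): forbidden (parity).
(c)–(e): forbidden (ΔS).
(c)–(f): forbidden (ΔL, ΔJ).
(d)–(e): forbidden (ΔS).
(d)–(f): allowed.
(e)–(f): forbidden (parity, ΔS).
Allowed pairs: 3 of 15.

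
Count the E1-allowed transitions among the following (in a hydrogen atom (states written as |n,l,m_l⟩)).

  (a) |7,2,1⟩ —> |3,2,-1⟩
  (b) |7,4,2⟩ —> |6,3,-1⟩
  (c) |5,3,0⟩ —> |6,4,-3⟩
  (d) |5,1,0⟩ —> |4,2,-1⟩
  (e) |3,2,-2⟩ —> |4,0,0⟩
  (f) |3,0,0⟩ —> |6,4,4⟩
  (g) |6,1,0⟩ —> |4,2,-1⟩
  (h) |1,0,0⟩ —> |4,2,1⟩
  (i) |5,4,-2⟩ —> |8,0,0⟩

(a) forbidden — Δl = +0 (E1 requires Δl = ±1); Δm_l = -2 (E1 requires Δm_l = 0, ±1)
(b) forbidden — Δm_l = -3 (E1 requires Δm_l = 0, ±1)
(c) forbidden — Δm_l = -3 (E1 requires Δm_l = 0, ±1)
(d) allowed
(e) forbidden — Δl = -2 (E1 requires Δl = ±1); Δm_l = +2 (E1 requires Δm_l = 0, ±1)
(f) forbidden — Δl = +4 (E1 requires Δl = ±1); Δm_l = +4 (E1 requires Δm_l = 0, ±1)
(g) allowed
(h) forbidden — Δl = +2 (E1 requires Δl = ±1)
(i) forbidden — Δl = -4 (E1 requires Δl = ±1); Δm_l = +2 (E1 requires Δm_l = 0, ±1)
Total allowed: 2 of 9.

2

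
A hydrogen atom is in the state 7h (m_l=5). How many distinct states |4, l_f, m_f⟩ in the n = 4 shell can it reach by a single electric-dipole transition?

0

E1 requires l_f ∈ {4, 6}, but neither lies in [0, 3], so no final state is reachable.
Total: 0.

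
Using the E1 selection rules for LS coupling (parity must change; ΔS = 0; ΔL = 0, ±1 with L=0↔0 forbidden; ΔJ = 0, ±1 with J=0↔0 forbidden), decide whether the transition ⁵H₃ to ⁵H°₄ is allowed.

Reading off the term symbols: S 2→2, L 5→5, J 3→4, parity even→odd.
Parity must change: even → odd — ✓.
ΔS = 0: S: 2 → 2 — ✓.
ΔL = 0, ±1 (not L=0↔0): L: 5 → 5, ΔL = +0 — ✓.
ΔJ = 0, ±1 (not J=0↔0): J: 3 → 4, ΔJ = +1 — ✓.
All four E1 rules are satisfied.

allowed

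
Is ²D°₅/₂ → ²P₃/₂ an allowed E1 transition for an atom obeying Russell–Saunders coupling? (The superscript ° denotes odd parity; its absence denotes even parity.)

Parity must change: odd → even — ok.
ΔS = 0: S: 1/2 → 1/2 — ok.
ΔL = 0, ±1 (not L=0↔0): L: 2 → 1, ΔL = -1 — ok.
ΔJ = 0, ±1 (not J=0↔0): J: 5/2 → 3/2, ΔJ = -1 — ok.
All four E1 rules are satisfied.

allowed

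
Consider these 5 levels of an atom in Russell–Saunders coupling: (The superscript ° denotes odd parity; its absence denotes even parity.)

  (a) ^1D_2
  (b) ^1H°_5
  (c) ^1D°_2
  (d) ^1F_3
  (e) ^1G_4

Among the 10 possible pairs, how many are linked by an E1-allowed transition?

3

(a)–(b): forbidden (ΔL, ΔJ).
(a)–(c): allowed.
(a)–(d): forbidden (parity).
(a)–(e): forbidden (parity, ΔL, ΔJ).
(b)–(c): forbidden (parity, ΔL, ΔJ).
(b)–(d): forbidden (ΔL, ΔJ).
(b)–(e): allowed.
(c)–(d): allowed.
(c)–(e): forbidden (ΔL, ΔJ).
(d)–(e): forbidden (parity).
Allowed pairs: 3 of 10.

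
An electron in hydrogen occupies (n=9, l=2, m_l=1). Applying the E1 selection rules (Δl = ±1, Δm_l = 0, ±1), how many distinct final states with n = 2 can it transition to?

E1 requires Δl = ±1, so l_f ∈ {1, 3}; with 0 ≤ l_f ≤ n_f−1 = 1, the allowed l_f values are {1}.
For l_f = 1: m_f ∈ {m_i−1, m_i, m_i+1} ∩ [−1, 1] = {0, 1} → 2 states.
Total: 2.

2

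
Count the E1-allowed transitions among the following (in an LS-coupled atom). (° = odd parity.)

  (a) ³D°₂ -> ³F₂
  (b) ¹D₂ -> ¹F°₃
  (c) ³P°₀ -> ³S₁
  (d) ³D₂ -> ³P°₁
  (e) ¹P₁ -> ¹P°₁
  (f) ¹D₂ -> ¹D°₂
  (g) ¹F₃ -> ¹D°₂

(a) allowed
(b) allowed
(c) allowed
(d) allowed
(e) allowed
(f) allowed
(g) allowed
Total allowed: 7 of 7.

7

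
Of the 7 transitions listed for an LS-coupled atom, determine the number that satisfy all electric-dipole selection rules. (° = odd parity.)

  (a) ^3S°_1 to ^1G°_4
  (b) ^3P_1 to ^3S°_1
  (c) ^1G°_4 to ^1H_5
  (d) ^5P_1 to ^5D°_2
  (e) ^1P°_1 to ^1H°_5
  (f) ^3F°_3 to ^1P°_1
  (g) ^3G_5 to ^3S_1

3

(a) forbidden (parity, ΔS, ΔL, ΔJ fail)
(b) allowed
(c) allowed
(d) allowed
(e) forbidden (parity, ΔL, ΔJ fail)
(f) forbidden (parity, ΔS, ΔL, ΔJ fail)
(g) forbidden (parity, ΔL, ΔJ fail)
Total allowed: 3 of 7.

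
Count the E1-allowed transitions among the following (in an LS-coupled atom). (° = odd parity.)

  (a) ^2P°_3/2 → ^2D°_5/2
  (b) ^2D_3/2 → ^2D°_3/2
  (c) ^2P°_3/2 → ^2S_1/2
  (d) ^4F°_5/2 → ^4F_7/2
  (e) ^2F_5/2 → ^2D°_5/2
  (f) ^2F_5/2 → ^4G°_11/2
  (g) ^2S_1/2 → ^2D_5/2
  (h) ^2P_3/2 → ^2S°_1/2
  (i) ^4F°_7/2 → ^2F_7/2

5

(a) forbidden (parity fails)
(b) allowed
(c) allowed
(d) allowed
(e) allowed
(f) forbidden (ΔS, ΔJ fail)
(g) forbidden (parity, ΔL, ΔJ fail)
(h) allowed
(i) forbidden (ΔS fails)
Total allowed: 5 of 9.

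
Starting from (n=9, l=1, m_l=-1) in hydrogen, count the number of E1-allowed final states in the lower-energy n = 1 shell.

E1 requires Δl = ±1, so l_f ∈ {0, 2}; with 0 ≤ l_f ≤ n_f−1 = 0, the allowed l_f values are {0}.
For l_f = 0: m_f ∈ {m_i−1, m_i, m_i+1} ∩ [−0, 0] = {0} → 1 state.
Total: 1.

1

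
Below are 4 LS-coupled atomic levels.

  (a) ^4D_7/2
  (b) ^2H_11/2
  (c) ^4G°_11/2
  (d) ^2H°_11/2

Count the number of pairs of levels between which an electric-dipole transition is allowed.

(a)–(b): forbidden (parity, ΔS, ΔL, ΔJ).
(a)–(c): forbidden (ΔL, ΔJ).
(a)–(d): forbidden (ΔS, ΔL, ΔJ).
(b)–(c): forbidden (ΔS).
(b)–(d): allowed.
(c)–(d): forbidden (parity, ΔS).
Allowed pairs: 1 of 6.

1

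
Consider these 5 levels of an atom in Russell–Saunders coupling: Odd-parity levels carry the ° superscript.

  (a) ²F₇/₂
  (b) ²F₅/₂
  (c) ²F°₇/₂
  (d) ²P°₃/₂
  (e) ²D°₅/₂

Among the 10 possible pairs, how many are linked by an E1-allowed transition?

4

(a)–(b): forbidden (parity).
(a)–(c): allowed.
(a)–(d): forbidden (ΔL, ΔJ).
(a)–(e): allowed.
(b)–(c): allowed.
(b)–(d): forbidden (ΔL).
(b)–(e): allowed.
(c)–(d): forbidden (parity, ΔL, ΔJ).
(c)–(e): forbidden (parity).
(d)–(e): forbidden (parity).
Allowed pairs: 4 of 10.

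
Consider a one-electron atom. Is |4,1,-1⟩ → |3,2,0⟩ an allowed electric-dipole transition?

allowed

l: 1 → 2 (Δl = +1). Δl = ±1 ok.
Δm_l = 0 − (-1) = +1. E1 requires Δm_l = 0, ±1: ok.
All E1 selection rules are satisfied.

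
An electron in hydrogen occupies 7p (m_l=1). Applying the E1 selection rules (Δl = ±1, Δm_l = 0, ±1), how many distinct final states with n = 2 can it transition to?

E1 requires Δl = ±1, so l_f ∈ {0, 2}; with 0 ≤ l_f ≤ n_f−1 = 1, the allowed l_f values are {0}.
For l_f = 0: m_f ∈ {m_i−1, m_i, m_i+1} ∩ [−0, 0] = {0} → 1 state.
Total: 1.

1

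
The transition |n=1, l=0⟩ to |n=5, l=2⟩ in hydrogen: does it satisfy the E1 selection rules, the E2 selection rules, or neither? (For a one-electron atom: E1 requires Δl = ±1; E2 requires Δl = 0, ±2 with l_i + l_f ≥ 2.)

E2

Δl = 2 − 0 = +2; l_i + l_f = 2.
E1 (Δl = ±1): not satisfied.
E2 (Δl = 0,±2, l_i+l_f ≥ 2): satisfied.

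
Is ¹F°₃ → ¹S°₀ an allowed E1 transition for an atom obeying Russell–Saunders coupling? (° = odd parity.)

forbidden

Initial level: S=0, L=3, J=3, parity odd. Final level: S=0, L=0, J=0, parity odd.
Parity must change: odd → odd — fails.
ΔS = 0: S: 0 → 0 — ok.
ΔL = 0, ±1 (not L=0↔0): L: 3 → 0, ΔL = -3 — fails.
ΔJ = 0, ±1 (not J=0↔0): J: 3 → 0, ΔJ = -3 — fails.
Rule(s) violated: parity, ΔL, ΔJ.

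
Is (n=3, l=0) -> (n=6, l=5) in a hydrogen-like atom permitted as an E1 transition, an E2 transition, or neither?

neither

Δl = 5 − 0 = +5; l_i + l_f = 5.
E1 (Δl = ±1): not satisfied.
E2 (Δl = 0,±2, l_i+l_f ≥ 2): not satisfied.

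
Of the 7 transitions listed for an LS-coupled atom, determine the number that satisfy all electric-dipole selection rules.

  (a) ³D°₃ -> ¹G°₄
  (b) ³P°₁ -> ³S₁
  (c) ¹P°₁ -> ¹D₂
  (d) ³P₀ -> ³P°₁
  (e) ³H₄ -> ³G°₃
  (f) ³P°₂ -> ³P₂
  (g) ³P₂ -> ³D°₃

(a) forbidden (parity, ΔS, ΔL fail)
(b) allowed
(c) allowed
(d) allowed
(e) allowed
(f) allowed
(g) allowed
Total allowed: 6 of 7.

6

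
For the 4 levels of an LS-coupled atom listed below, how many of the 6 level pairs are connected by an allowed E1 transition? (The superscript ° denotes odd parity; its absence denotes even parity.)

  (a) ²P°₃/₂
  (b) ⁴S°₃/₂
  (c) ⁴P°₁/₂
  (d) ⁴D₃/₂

1

(a)–(b): forbidden (parity, ΔS).
(a)–(c): forbidden (parity, ΔS).
(a)–(d): forbidden (ΔS).
(b)–(c): forbidden (parity).
(b)–(d): forbidden (ΔL).
(c)–(d): allowed.
Allowed pairs: 1 of 6.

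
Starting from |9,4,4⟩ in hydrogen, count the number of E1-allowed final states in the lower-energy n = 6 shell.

E1 requires Δl = ±1, so l_f ∈ {3, 5}; with 0 ≤ l_f ≤ n_f−1 = 5, the allowed l_f values are {3, 5}.
For l_f = 3: m_f ∈ {m_i−1, m_i, m_i+1} ∩ [−3, 3] = {3} → 1 state.
For l_f = 5: m_f ∈ {m_i−1, m_i, m_i+1} ∩ [−5, 5] = {3, 4, 5} → 3 states.
Total: 4.

4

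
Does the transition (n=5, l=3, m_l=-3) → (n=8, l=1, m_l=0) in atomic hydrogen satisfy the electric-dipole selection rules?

l: 3 → 1 (Δl = -2). Δl = ±1 ✗.
Δm_l = 0 − (-3) = +3. E1 requires Δm_l = 0, ±1: ✗.
The transition is electric-dipole forbidden.

forbidden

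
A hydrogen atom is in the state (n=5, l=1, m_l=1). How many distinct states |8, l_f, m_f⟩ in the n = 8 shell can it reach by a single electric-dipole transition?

E1 requires Δl = ±1, so l_f ∈ {0, 2}; with 0 ≤ l_f ≤ n_f−1 = 7, the allowed l_f values are {0, 2}.
For l_f = 0: m_f ∈ {m_i−1, m_i, m_i+1} ∩ [−0, 0] = {0} → 1 state.
For l_f = 2: m_f ∈ {m_i−1, m_i, m_i+1} ∩ [−2, 2] = {0, 1, 2} → 3 states.
Total: 4.

4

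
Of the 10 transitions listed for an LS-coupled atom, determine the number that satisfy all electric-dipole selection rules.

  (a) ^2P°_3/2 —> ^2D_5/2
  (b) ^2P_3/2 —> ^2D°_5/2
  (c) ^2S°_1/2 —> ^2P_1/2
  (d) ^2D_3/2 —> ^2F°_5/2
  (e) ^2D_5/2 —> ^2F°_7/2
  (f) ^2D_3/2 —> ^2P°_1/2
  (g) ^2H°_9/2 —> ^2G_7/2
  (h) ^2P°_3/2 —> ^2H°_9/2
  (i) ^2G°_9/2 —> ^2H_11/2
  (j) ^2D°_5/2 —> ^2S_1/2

(a) allowed
(b) allowed
(c) allowed
(d) allowed
(e) allowed
(f) allowed
(g) allowed
(h) forbidden (parity, ΔL, ΔJ fail)
(i) allowed
(j) forbidden (ΔL, ΔJ fail)
Total allowed: 8 of 10.

8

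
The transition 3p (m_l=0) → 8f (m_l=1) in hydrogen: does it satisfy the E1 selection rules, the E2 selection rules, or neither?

E2

Δl = 3 − 1 = +2; l_i + l_f = 4.
Δm_l = +1.
E1 (Δl = ±1, |Δm_l| ≤ 1): not satisfied.
E2 (Δl = 0,±2, l_i+l_f ≥ 2, |Δm_l| ≤ 2): satisfied.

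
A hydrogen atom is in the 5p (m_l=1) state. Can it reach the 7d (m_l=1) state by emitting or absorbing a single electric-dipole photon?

allowed

Δl = 2 − 1 = +1; the E1 rule Δl = ±1 is ok.
Δm_l = 1 − (1) = +0. E1 requires Δm_l = 0, ±1: ok.
All E1 selection rules are satisfied.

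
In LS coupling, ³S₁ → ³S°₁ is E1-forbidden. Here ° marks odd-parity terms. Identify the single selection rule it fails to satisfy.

the L=0 ↔ L=0 exclusion

Parity must change: even → odd — passes.
ΔS = 0: S: 1 → 1 — passes.
ΔL = 0, ±1 (not L=0↔0): L: 0 → 0, ΔL = +0 — fails.
ΔJ = 0, ±1 (not J=0↔0): J: 1 → 1, ΔJ = +0 — passes.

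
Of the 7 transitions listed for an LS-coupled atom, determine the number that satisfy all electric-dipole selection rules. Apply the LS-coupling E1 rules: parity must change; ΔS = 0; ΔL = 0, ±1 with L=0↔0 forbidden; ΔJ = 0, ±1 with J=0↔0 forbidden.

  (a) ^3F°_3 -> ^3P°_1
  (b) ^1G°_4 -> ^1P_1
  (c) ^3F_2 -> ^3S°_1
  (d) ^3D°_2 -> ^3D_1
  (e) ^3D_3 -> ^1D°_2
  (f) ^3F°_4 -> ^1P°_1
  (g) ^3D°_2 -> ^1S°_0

1

(a) forbidden (parity, ΔL, ΔJ fail)
(b) forbidden (ΔL, ΔJ fail)
(c) forbidden (ΔL fails)
(d) allowed
(e) forbidden (ΔS fails)
(f) forbidden (parity, ΔS, ΔL, ΔJ fail)
(g) forbidden (parity, ΔS, ΔL, ΔJ fail)
Total allowed: 1 of 7.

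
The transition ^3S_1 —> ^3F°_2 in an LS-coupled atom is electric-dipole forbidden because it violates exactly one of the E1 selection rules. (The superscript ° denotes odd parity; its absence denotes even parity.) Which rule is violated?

ΔJ = 0, ±1 (not J=0↔0): J: 1 → 2, ΔJ = +1 — ✓.
ΔL = 0, ±1 (not L=0↔0): L: 0 → 3, ΔL = +3 — ✗.
Parity must change: even → odd — ✓.
ΔS = 0: S: 1 → 1 — ✓.

the ΔL = 0, ±1 rule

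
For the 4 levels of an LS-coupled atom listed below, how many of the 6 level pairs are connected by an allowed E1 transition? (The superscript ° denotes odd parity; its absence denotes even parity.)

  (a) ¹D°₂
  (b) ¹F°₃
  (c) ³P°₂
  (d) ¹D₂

2

(a)–(b): forbidden (parity).
(a)–(c): forbidden (parity, ΔS).
(a)–(d): allowed.
(b)–(c): forbidden (parity, ΔS, ΔL).
(b)–(d): allowed.
(c)–(d): forbidden (ΔS).
Allowed pairs: 2 of 6.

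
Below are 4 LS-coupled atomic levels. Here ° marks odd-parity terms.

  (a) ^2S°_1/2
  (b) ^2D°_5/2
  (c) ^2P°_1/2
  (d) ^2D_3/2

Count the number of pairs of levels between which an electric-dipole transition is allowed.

2

(a)–(b): forbidden (parity, ΔL, ΔJ).
(a)–(c): forbidden (parity).
(a)–(d): forbidden (ΔL).
(b)–(c): forbidden (parity, ΔJ).
(b)–(d): allowed.
(c)–(d): allowed.
Allowed pairs: 2 of 6.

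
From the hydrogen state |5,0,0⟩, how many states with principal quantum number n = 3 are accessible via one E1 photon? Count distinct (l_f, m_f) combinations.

E1 requires Δl = ±1, so l_f ∈ {-1, 1}; with 0 ≤ l_f ≤ n_f−1 = 2, the allowed l_f values are {1}.
For l_f = 1: m_f ∈ {m_i−1, m_i, m_i+1} ∩ [−1, 1] = {-1, 0, 1} → 3 states.
Total: 3.

3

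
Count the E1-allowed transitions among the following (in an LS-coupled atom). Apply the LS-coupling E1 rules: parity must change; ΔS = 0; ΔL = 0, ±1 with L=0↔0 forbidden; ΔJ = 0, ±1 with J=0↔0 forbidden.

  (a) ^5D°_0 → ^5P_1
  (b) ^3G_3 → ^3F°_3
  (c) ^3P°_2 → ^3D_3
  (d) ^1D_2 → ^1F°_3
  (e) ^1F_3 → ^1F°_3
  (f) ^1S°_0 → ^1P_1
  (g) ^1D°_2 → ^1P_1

(a) allowed
(b) allowed
(c) allowed
(d) allowed
(e) allowed
(f) allowed
(g) allowed
Total allowed: 7 of 7.

7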